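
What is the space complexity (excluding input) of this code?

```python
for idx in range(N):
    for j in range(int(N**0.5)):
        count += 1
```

Space complexity: O(1).
Only a constant amount of auxiliary storage is used; nothing grows with n.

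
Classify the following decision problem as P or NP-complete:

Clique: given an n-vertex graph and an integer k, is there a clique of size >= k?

This problem is NP-complete: complement of Independent Set / Vertex Cover (with k part of the input).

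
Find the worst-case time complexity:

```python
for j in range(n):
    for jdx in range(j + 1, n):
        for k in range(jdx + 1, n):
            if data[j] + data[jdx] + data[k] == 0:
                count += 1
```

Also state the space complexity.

Time complexity: O(n^3).
Space complexity: O(1).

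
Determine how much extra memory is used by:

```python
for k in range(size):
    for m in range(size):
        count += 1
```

Space complexity: O(1).
Only a constant amount of auxiliary storage is used; nothing grows with n.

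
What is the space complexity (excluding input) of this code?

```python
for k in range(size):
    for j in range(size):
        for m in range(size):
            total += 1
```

Space complexity: O(1).
Only a constant amount of auxiliary storage is used; nothing grows with n.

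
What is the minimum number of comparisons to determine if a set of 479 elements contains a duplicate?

Determining if 479 elements are all distinct requires Omega(n log n) comparisons in the comparison model. This follows from the element distinctness lower bound.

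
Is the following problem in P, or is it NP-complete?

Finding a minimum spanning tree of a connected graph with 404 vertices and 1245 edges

This problem is in P: Kruskal's / Prim's algorithms run in polynomial time.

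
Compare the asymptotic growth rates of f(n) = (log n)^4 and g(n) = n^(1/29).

g(n) = n^(1/29) grows faster: any positive power of n dominates any polylog.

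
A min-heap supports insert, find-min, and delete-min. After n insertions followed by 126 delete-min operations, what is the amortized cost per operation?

Insert takes O(log n) worst case. Delete-min takes O(log n). Over a sequence of n inserts and 126 delete-mins, total cost is O((n + 126) log n). Amortized per operation: O(log n).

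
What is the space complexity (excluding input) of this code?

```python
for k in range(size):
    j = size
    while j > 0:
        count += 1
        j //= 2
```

Space complexity: O(1).
Only a constant amount of auxiliary storage is used; nothing grows with n.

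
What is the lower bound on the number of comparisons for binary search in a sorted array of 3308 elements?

With 3308 possible positions, we need at least ceil(log_2(3308)) = 12 comparisons. Each comparison splits the remaining candidates by at most half.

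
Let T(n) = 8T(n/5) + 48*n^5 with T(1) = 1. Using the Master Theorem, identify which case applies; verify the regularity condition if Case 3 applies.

a=8, b=5, f(n)=48*n^5.
log_5(8) = 1.292 < 5.
f(n) = Omega(n^(1.292+epsilon)) for some epsilon > 0, so Case 3 is the candidate.
Regularity: a*f(n/b) = 8*48*(n/5)^5 = (8/3125)*48*n^5 <= c*f(n) with c = 8/3125 < 1. Satisfied.
Case 3: T(n) = Theta(n^5).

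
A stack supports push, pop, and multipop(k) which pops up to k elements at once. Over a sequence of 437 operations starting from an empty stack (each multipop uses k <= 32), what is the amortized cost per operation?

Each element is pushed exactly once and popped at most once (whether by pop or as part of a multipop). So the total number of individual pops over the whole sequence is at most the number of pushes, which is at most 437. Total work <= 2 * 437, hence O(1) amortized per operation.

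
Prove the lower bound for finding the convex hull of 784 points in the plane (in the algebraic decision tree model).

Reduction from sorting: given 784 numbers x_1,...,x_{784}, map x_i to the point (x_i, x_i^2) on the parabola y = x^2. All points are on the convex hull, and walking the hull gives them in sorted x-order. Since sorting requires Omega(n log n), so does planar convex hull.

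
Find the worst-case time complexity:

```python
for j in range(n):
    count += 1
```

Time complexity: O(n).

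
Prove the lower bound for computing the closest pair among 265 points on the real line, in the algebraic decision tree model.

Reduction from element distinctness: given 265 reals, the closest-pair distance is 0 iff two are equal. Element distinctness has an Omega(n log n) lower bound in the algebraic decision tree model (Ben-Or). Therefore closest pair on a line also requires Omega(n log n). Sorting then a linear scan achieves this.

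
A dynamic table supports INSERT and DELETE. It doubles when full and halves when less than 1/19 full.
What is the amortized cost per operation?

Using potential function Phi = |2*num_items - table_size| when load > 1/2, and Phi = table_size/2 - num_items otherwise. The gap of 1/19 vs 1/2 for shrinking prevents thrashing. Both insert and delete have O(1) amortized cost.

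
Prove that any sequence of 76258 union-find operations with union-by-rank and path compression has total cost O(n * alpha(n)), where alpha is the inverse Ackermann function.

Using Tarjan's analysis with rank-based potential function. Union-by-rank keeps tree height O(log n). Path compression flattens paths during find. For n = 76258 operations, total cost is O(n * alpha(n)), effectively O(n) since alpha grows incredibly slowly.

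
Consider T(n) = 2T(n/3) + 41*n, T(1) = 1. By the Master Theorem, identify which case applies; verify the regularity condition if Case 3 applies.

a=2, b=3, f(n)=41*n.
log_3(2) = 0.6309 < 1.
f(n) = Omega(n^(0.6309+epsilon)) for some epsilon > 0, so Case 3 is the candidate.
Regularity: a*f(n/b) = 2*41*(n/3)^1 = (2/3)*41*n^1 <= c*f(n) with c = 2/3 < 1. Satisfied.
Case 3: T(n) = Theta(n).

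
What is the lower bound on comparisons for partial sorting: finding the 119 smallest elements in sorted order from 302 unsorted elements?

Finding 119 smallest of 302 in sorted order: Omega(302) to identify the 119 smallest, plus Omega(119 log 119) to sort them. Total: Omega(n + k log k).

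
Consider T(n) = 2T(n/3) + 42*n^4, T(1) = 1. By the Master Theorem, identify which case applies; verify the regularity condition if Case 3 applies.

a=2, b=3, f(n)=42*n^4.
log_3(2) = 0.6309 < 4.
f(n) = Omega(n^(0.6309+epsilon)) for some epsilon > 0, so Case 3 is the candidate.
Regularity: a*f(n/b) = 2*42*(n/3)^4 = (2/81)*42*n^4 <= c*f(n) with c = 2/81 < 1. Satisfied.
Case 3: T(n) = Theta(n^4).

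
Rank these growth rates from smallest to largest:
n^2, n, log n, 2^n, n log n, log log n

Ordered by growth rate: log log n < log n < n < n log n < n^2 < 2^n.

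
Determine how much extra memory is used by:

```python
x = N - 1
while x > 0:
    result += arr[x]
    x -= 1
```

Space complexity: O(1).
Only a constant amount of auxiliary storage is used; nothing grows with n.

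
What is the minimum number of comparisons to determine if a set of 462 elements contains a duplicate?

Determining if 462 elements are all distinct requires Omega(n log n) comparisons in the comparison model. This follows from the element distinctness lower bound.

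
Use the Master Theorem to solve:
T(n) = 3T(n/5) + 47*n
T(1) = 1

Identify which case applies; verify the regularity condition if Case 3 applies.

a=3, b=5, f(n)=47*n.
log_5(3) = 0.6826 < 1.
f(n) = Omega(n^(0.6826+epsilon)) for some epsilon > 0, so Case 3 is the candidate.
Regularity: a*f(n/b) = 3*47*(n/5)^1 = (3/5)*47*n^1 <= c*f(n) with c = 3/5 < 1. Satisfied.
Case 3: T(n) = Theta(n).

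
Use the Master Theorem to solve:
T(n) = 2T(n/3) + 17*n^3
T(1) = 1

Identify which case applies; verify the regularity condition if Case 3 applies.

a=2, b=3, f(n)=17*n^3.
log_3(2) = 0.6309 < 3.
f(n) = Omega(n^(0.6309+epsilon)) for some epsilon > 0, so Case 3 is the candidate.
Regularity: a*f(n/b) = 2*17*(n/3)^3 = (2/27)*17*n^3 <= c*f(n) with c = 2/27 < 1. Satisfied.
Case 3: T(n) = Theta(n^3).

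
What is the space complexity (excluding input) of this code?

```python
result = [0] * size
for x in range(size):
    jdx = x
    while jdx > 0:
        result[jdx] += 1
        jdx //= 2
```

Space complexity: O(n).
Auxiliary storage grows linearly with the input size n in the worst case.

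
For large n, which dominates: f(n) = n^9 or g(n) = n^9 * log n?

g(n) = n^9 * log n grows faster: extra log n factor -> infinity.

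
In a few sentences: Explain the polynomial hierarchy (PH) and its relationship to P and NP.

The polynomial hierarchy is a tower of complexity classes: Sigma_0^P = Pi_0^P = P, Sigma_1^P = NP, Pi_1^P = co-NP, and Sigma_{k+1}^P = NP^{Sigma_k^P}. PH is contained in PSPACE. If any level collapses (Sigma_k = Pi_k), the entire hierarchy collapses to that level.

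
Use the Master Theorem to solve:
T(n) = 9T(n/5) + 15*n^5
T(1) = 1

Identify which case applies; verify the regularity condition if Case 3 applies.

a=9, b=5, f(n)=15*n^5.
log_5(9) = 1.365 < 5.
f(n) = Omega(n^(1.365+epsilon)) for some epsilon > 0, so Case 3 is the candidate.
Regularity: a*f(n/b) = 9*15*(n/5)^5 = (9/3125)*15*n^5 <= c*f(n) with c = 9/3125 < 1. Satisfied.
Case 3: T(n) = Theta(n^5).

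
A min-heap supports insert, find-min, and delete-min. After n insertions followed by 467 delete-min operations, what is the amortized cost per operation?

Insert takes O(log n) worst case. Delete-min takes O(log n). Over a sequence of n inserts and 467 delete-mins, total cost is O((n + 467) log n). Amortized per operation: O(log n).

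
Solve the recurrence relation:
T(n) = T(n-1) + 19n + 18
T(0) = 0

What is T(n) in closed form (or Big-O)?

Dominant term in sum is 19*sum(i, i=1..n) = 19*n*(n+1)/2 = O(n^2).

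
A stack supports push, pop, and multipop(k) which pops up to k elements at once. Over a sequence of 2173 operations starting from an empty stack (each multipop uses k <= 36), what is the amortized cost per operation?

Each element is pushed exactly once and popped at most once (whether by pop or as part of a multipop). So the total number of individual pops over the whole sequence is at most the number of pushes, which is at most 2173. Total work <= 2 * 2173, hence O(1) amortized per operation.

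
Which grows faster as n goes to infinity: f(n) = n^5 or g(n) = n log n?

f(n) = n^5 grows faster: n^5 / (n log n) = n^4/log n -> infinity.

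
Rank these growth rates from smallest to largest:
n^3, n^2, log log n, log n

Ordered by growth rate: log log n < log n < n^2 < n^3.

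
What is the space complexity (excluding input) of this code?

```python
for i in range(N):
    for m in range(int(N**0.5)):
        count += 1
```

Space complexity: O(1).
Only a constant amount of auxiliary storage is used; nothing grows with n.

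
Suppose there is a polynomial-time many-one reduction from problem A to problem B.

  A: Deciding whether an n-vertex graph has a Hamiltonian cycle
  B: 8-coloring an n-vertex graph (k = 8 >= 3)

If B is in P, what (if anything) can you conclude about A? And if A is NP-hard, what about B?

A poly-time reduction A <=_p B means any A-instance can be transformed to a B-instance in poly time.
If B is in P: compose the reduction with B's poly-time algorithm to solve A in poly time, so A is in P.
If A is NP-hard: every NP problem reduces to A, which reduces to B; composing reductions, every NP problem reduces to B, so B is NP-hard.
(Here in fact A is NP-complete and B is NP-complete.)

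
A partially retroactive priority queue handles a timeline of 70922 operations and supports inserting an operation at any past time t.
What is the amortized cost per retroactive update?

Partially retroactive priority queues (Demaine-Iacono-Langerman) allow updates at past times with queries only at the present. With a balanced BST over the m = 70922 timeline events tracking bridges, each retroactive insert or delete is O(log m) amortized.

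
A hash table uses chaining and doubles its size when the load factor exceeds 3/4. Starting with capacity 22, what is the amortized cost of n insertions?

Rehashing occurs when load exceeds 3/4. Total rehash cost is geometric series summing to O(n). Each insertion itself is O(1). Amortized: O(1).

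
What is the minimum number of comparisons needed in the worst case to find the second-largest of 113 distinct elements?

Lower bound: finding the max needs 113-1 comparisons. By the adversary weight-doubling argument, the max must personally win >= ceil(log_2(113)) = 7 comparisons; the 2nd-largest is among those 7 losers, needing 7-1 more comparisons. Total >= 113-1 + 7-1 = 118. A balanced knockout tournament achieves this.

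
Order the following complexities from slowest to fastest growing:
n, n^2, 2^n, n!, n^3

Ordered by growth rate: n < n^2 < n^3 < 2^n < n!.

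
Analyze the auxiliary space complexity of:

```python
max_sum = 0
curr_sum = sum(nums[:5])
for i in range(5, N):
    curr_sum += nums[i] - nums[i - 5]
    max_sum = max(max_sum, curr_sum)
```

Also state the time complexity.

Space complexity: O(1).
Only a constant amount of auxiliary storage is used; nothing grows with n.
Time complexity: O(n).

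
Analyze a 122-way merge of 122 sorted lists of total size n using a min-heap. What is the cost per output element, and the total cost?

Maintain a min-heap of size 122 holding the current head of each list. Each output step does one extract-min (O(log 122)) and one insert of that list's next element (O(log 122)). Each of the n elements passes through the heap exactly once, so the total cost is O(n log 122), i.e. O(log 122) per output element.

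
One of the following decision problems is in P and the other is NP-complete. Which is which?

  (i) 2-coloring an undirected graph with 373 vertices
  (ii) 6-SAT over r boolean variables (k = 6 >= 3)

(i) is P: 2-coloring is bipartiteness testing via BFS, O(V+E).
(ii) is NP-complete: 3-SAT is NP-complete (Cook-Levin); k-SAT for k>=3 reduces from 3-SAT.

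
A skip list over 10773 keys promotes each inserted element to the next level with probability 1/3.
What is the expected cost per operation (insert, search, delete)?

Expected number of levels is O(log_3(10773)) = O(log n). A search visits O(1) expected nodes per level over O(log n) levels. Insert/delete are a search plus O(1) pointer updates per level. Expected O(log n) per operation.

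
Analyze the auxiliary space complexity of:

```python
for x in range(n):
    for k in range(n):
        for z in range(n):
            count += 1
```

Space complexity: O(1).
Only a constant amount of auxiliary storage is used; nothing grows with n.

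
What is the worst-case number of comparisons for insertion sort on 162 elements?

Insertion sort on reverse-sorted input: 1 + 2 + ... + (162-1) = 13041 comparisons.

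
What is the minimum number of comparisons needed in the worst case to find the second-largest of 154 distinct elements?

Lower bound: finding the max needs 154-1 comparisons. By the adversary weight-doubling argument, the max must personally win >= ceil(log_2(154)) = 8 comparisons; the 2nd-largest is among those 8 losers, needing 8-1 more comparisons. Total >= 154-1 + 8-1 = 160. A balanced knockout tournament achieves this.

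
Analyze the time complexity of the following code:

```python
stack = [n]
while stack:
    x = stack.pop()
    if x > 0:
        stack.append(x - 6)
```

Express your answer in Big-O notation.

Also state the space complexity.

Time complexity: O(n).
Space complexity: O(1).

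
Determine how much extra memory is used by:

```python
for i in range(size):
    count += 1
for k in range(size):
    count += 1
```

Space complexity: O(1).
Only a constant amount of auxiliary storage is used; nothing grows with n.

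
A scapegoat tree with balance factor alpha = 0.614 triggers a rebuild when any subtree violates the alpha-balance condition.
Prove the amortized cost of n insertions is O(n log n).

Define potential Phi = c * sum of |size(left(v)) - size(right(v))| over all nodes. An insertion at depth d costs O(d) = O(log n) and increases Phi by O(log n). When a rebuild of subtree of size s occurs, it costs O(s) but reduces Phi by Omega(s). With alpha = 0.614, between rebuilds Omega(s) insertions must occur. Amortized cost per insertion: O(log n).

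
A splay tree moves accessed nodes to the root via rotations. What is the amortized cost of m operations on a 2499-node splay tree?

Using a potential function Phi = sum of log(size of subtree) for each node, each splay operation has amortized cost O(log n) where n = 2499. Bad individual operations (O(n)) are offset by decreased potential.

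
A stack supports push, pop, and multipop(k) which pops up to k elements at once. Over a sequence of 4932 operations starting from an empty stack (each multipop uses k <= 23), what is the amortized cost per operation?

Each element is pushed exactly once and popped at most once (whether by pop or as part of a multipop). So the total number of individual pops over the whole sequence is at most the number of pushes, which is at most 4932. Total work <= 2 * 4932, hence O(1) amortized per operation.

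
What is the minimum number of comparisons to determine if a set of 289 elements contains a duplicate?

Determining if 289 elements are all distinct requires Omega(n log n) comparisons in the comparison model. This follows from the element distinctness lower bound.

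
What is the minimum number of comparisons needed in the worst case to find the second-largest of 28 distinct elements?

Lower bound: finding the max needs 28-1 comparisons. By the adversary weight-doubling argument, the max must personally win >= ceil(log_2(28)) = 5 comparisons; the 2nd-largest is among those 5 losers, needing 5-1 more comparisons. Total >= 28-1 + 5-1 = 31. A balanced knockout tournament achieves this.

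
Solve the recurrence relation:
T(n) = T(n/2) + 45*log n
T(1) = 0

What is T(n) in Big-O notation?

Each of the log_2(n) levels adds O(log n). T(n) = O(log^2 n).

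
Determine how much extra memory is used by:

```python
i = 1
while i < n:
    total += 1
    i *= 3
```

Space complexity: O(1).
Only a constant amount of auxiliary storage is used; nothing grows with n.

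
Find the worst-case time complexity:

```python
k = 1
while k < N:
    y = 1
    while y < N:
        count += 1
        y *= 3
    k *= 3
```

Time complexity: O(log^2 n).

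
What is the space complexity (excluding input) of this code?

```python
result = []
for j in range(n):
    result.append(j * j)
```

Space complexity: O(n).
Auxiliary storage grows linearly with the input size n in the worst case.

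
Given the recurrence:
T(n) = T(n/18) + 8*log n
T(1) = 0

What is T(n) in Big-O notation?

Each of the log_18(n) levels adds O(log n). T(n) = O(log^2 n).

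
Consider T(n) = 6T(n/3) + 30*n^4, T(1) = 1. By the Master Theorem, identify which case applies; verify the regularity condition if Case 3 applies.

a=6, b=3, f(n)=30*n^4.
log_3(6) = 1.631 < 4.
f(n) = Omega(n^(1.631+epsilon)) for some epsilon > 0, so Case 3 is the candidate.
Regularity: a*f(n/b) = 6*30*(n/3)^4 = (6/81)*30*n^4 <= c*f(n) with c = 6/81 < 1. Satisfied.
Case 3: T(n) = Theta(n^4).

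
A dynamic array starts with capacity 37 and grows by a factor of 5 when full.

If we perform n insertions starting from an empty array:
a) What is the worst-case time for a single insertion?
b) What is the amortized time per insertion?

(a) Worst-case single insertion: O(n) -- when the array is full at capacity c, the resize copies all c elements, and c can be Theta(n).
(b) Resizes happen at sizes 37, 185, 925, ... Total copy cost for n insertions: 37 + 185 + ... = O(n) (geometric series with ratio 1/5). Amortized cost per insertion: O(n)/n = O(1).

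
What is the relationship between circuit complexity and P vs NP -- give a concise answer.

A language is in P iff it has polynomial-size uniform circuit families. P/poly contains all languages decidable by polynomial-size circuits (even non-uniform). If NP is not in P/poly, then P != NP. Proving super-polynomial circuit lower bounds for an NP problem would separate P from NP.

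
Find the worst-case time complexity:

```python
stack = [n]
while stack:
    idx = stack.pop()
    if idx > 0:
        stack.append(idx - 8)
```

Time complexity: O(n).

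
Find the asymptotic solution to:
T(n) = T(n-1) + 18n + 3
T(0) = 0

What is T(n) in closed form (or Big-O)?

Dominant term in sum is 18*sum(i, i=1..n) = 18*n*(n+1)/2 = O(n^2).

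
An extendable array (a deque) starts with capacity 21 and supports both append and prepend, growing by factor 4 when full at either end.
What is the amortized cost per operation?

Growth at either end copies all elements; capacities form a geometric sequence with ratio 4, so total copy cost over n operations is O(n) (two geometric series). Amortized O(1).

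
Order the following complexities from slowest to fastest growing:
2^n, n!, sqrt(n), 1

Ordered by growth rate: 1 < sqrt(n) < 2^n < n!.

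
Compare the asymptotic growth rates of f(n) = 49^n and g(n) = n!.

g(n) = n! grows faster: n!/49^n -> infinity by Stirling.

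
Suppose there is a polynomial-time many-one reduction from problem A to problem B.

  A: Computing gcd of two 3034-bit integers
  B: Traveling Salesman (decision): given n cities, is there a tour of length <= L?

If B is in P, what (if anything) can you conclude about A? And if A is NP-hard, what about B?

A poly-time reduction A <=_p B means any A-instance can be transformed to a B-instance in poly time.
If B is in P: compose the reduction with B's poly-time algorithm to solve A in poly time, so A is in P.
If A is NP-hard: every NP problem reduces to A, which reduces to B; composing reductions, every NP problem reduces to B, so B is NP-hard.
(Here in fact A is P and B is NP-complete.)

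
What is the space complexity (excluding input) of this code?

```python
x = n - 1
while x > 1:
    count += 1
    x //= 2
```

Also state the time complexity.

Space complexity: O(1).
Only a constant amount of auxiliary storage is used; nothing grows with n.
Time complexity: O(log n).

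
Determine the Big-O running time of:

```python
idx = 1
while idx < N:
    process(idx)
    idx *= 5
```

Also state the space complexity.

Time complexity: O(log n).
Space complexity: O(1).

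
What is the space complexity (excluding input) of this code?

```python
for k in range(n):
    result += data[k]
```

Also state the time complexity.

Space complexity: O(1).
Only a constant amount of auxiliary storage is used; nothing grows with n.
Time complexity: O(n).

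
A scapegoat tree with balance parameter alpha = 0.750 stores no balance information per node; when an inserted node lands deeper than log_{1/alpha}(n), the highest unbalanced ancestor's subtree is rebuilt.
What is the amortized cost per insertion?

Search/insert path is O(log n). A rebuild of a subtree of size s costs O(s), but with alpha = 0.750 at least Omega(s) insertions must have occurred in that subtree since its last rebuild. Charging O(1) of the rebuild to each such insertion gives O(log n) amortized.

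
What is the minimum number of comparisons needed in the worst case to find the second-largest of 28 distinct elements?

Lower bound: finding the max needs 28-1 comparisons. By the adversary weight-doubling argument, the max must personally win >= ceil(log_2(28)) = 5 comparisons; the 2nd-largest is among those 5 losers, needing 5-1 more comparisons. Total >= 28-1 + 5-1 = 31. A balanced knockout tournament achieves this.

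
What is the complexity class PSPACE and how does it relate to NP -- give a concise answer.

PSPACE is the class of problems solvable with polynomial space. NP is a subset of PSPACE (a poly-space machine can enumerate all certificates). PSPACE-complete problems include QBF (quantified Boolean formulas) and generalized games. It is unknown whether NP = PSPACE.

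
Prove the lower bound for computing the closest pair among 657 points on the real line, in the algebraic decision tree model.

Reduction from element distinctness: given 657 reals, the closest-pair distance is 0 iff two are equal. Element distinctness has an Omega(n log n) lower bound in the algebraic decision tree model (Ben-Or). Therefore closest pair on a line also requires Omega(n log n). Sorting then a linear scan achieves this.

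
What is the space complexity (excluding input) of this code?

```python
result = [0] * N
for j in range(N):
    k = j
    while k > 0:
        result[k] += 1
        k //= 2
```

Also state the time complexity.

Space complexity: O(n).
Auxiliary storage grows linearly with the input size n in the worst case.
Time complexity: O(n log n).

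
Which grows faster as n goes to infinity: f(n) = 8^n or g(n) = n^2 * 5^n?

f(n) = 8^n grows faster: 8^n / (n^2 5^n) = (8/5)^n / n^2 -> infinity since 8/5 > 1.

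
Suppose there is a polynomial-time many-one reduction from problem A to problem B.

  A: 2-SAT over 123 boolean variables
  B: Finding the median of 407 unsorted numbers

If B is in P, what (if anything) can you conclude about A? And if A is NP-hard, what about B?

A poly-time reduction A <=_p B means any A-instance can be transformed to a B-instance in poly time.
If B is in P: compose the reduction with B's poly-time algorithm to solve A in poly time, so A is in P.
If A is NP-hard: every NP problem reduces to A, which reduces to B; composing reductions, every NP problem reduces to B, so B is NP-hard.
(Here in fact A is P and B is P.)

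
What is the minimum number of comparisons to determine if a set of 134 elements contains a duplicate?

Determining if 134 elements are all distinct requires Omega(n log n) comparisons in the comparison model. This follows from the element distinctness lower bound.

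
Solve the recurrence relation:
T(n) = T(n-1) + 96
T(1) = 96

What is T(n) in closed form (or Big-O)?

Unrolling: T(n) = T(n-1) + 96 = T(n-2) + 2*96 = ... = T(1) + (n-1)*96 = 96 + (n-1)*96 = 96n.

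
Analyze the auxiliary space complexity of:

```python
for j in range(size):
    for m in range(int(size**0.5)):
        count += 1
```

Space complexity: O(1).
Only a constant amount of auxiliary storage is used; nothing grows with n.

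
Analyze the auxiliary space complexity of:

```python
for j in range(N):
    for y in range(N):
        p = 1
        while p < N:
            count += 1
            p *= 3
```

Space complexity: O(1).
Only a constant amount of auxiliary storage is used; nothing grows with n.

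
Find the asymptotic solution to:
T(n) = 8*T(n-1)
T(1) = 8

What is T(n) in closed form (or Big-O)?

Each step multiplies by 8. T(n) = T(1)*8^(n-1) = 8*8^(n-1).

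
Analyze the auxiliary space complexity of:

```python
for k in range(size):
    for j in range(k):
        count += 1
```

Space complexity: O(1).
Only a constant amount of auxiliary storage is used; nothing grows with n.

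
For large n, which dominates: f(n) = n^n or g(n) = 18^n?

f(n) = n^n grows faster: n^n / 18^n = (n/18)^n -> infinity once n > 18.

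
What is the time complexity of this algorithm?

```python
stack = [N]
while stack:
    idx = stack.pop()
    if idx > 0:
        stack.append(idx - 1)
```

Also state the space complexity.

Time complexity: O(n).
Space complexity: O(1).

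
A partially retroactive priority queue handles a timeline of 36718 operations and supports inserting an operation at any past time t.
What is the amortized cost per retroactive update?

Partially retroactive priority queues (Demaine-Iacono-Langerman) allow updates at past times with queries only at the present. With a balanced BST over the m = 36718 timeline events tracking bridges, each retroactive insert or delete is O(log m) amortized.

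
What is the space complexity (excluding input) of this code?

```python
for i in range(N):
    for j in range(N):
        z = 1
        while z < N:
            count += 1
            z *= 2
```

Space complexity: O(1).
Only a constant amount of auxiliary storage is used; nothing grows with n.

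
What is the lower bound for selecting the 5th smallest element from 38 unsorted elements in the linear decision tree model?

Selecting the 5th smallest of 38 elements requires Omega(n) comparisons. Every element must be compared at least once. The BFPRT algorithm achieves O(n), making this tight.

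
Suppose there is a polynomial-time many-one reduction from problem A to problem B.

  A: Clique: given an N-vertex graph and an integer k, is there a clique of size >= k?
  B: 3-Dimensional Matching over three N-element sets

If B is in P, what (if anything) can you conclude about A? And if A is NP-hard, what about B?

A poly-time reduction A <=_p B means any A-instance can be transformed to a B-instance in poly time.
If B is in P: compose the reduction with B's poly-time algorithm to solve A in poly time, so A is in P.
If A is NP-hard: every NP problem reduces to A, which reduces to B; composing reductions, every NP problem reduces to B, so B is NP-hard.
(Here in fact A is NP-complete and B is NP-complete.)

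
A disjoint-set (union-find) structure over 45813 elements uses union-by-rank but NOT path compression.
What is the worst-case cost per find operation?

Union-by-rank alone keeps every tree's height <= log_2(45813) ~= 15.5. Each find traverses from a node to its root, costing O(height) = O(log n). Without path compression this bound is tight.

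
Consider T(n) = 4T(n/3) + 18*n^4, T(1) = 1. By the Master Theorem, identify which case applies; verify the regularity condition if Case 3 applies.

a=4, b=3, f(n)=18*n^4.
log_3(4) = 1.262 < 4.
f(n) = Omega(n^(1.262+epsilon)) for some epsilon > 0, so Case 3 is the candidate.
Regularity: a*f(n/b) = 4*18*(n/3)^4 = (4/81)*18*n^4 <= c*f(n) with c = 4/81 < 1. Satisfied.
Case 3: T(n) = Theta(n^4).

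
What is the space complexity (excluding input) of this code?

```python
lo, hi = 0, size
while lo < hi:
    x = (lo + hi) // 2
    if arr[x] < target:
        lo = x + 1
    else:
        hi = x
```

Space complexity: O(1).
Only a constant amount of auxiliary storage is used; nothing grows with n.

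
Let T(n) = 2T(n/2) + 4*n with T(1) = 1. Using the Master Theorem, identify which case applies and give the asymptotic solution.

a=2, b=2, f(n)=4*n.
log_2(2) = 1, so n^(log_b(a)) = n.
f(n) = Theta(n), so Case 2 applies.
T(n) = Theta(n log n).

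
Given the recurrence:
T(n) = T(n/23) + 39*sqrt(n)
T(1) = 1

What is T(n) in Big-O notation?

Each level contributes sqrt(n/23^k). Geometric series with ratio 1/sqrt(23) < 1 sums to O(sqrt(n)).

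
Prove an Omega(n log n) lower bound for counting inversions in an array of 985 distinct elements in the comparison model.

Decision-tree argument: at any leaf, the comparisons made (with transitivity) must totally order all 985 elements -- otherwise some pair (i,j) is unordered, and an adversary can present two inputs agreeing on every comparison made but with that pair flipped, changing the inversion count by 1, so the leaf's output is wrong on one of them. Hence the tree has >= 985! leaves and height >= log_2(985!) = Omega(n log n). Modified merge sort achieves O(n log n).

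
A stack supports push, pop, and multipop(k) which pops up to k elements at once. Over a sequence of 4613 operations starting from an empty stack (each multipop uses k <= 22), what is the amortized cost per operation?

Each element is pushed exactly once and popped at most once (whether by pop or as part of a multipop). So the total number of individual pops over the whole sequence is at most the number of pushes, which is at most 4613. Total work <= 2 * 4613, hence O(1) amortized per operation.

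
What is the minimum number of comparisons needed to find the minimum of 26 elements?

Finding the minimum requires 25 comparisons, identical reasoning to finding the maximum. Each comparison eliminates one candidate.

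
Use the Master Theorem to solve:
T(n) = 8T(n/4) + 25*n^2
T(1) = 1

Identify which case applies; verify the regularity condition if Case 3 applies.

a=8, b=4, f(n)=25*n^2.
log_4(8) = 1.5 < 2.
f(n) = Omega(n^(1.5+epsilon)) for some epsilon > 0, so Case 3 is the candidate.
Regularity: a*f(n/b) = 8*25*(n/4)^2 = (8/16)*25*n^2 <= c*f(n) with c = 8/16 < 1. Satisfied.
Case 3: T(n) = Theta(n^2).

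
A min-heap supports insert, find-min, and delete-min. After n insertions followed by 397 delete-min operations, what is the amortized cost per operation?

Insert takes O(log n) worst case. Delete-min takes O(log n). Over a sequence of n inserts and 397 delete-mins, total cost is O((n + 397) log n). Amortized per operation: O(log n).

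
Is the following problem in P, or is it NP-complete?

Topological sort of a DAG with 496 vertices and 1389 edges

This problem is in P: DFS-based topological sort runs in O(V+E).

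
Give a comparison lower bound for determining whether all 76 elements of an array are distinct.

In the algebraic decision-tree model, the YES region for element distinctness on 76 elements has 76! connected components (one per ordering). Ben-Or's theorem then gives a lower bound of Omega(log(n!)) = Omega(n log n).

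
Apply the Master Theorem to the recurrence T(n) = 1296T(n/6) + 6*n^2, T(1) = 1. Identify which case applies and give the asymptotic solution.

a=1296, b=6, f(n)=6*n^2.
log_6(1296) = 4 > 2.
Since f(n) = O(n^2) is polynomially smaller than n^4, Case 1 applies.
T(n) = Theta(n^4).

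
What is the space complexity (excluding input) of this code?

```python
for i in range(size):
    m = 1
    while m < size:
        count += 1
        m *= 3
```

Space complexity: O(1).
Only a constant amount of auxiliary storage is used; nothing grows with n.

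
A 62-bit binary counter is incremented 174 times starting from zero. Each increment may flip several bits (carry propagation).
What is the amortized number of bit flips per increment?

Bit i flips on every 2^i-th increment, so over 174 increments bit i flips floor(174/2^i) times. Summing over i: total flips < 2 * 174. Amortized: < 2 = O(1) per increment.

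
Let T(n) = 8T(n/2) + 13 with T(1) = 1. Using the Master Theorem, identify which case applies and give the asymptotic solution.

a=8, b=2, f(n)=13.
log_2(8) = 3 > 0.
Since f(n) = O(n^0) is polynomially smaller than n^3, Case 1 applies.
T(n) = Theta(n^3).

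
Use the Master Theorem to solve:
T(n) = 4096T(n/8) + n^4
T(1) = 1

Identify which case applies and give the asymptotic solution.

a=4096, b=8, f(n)=n^4.
log_8(4096) = 4, so n^(log_b(a)) = n^4.
f(n) = Theta(n^4), so Case 2 applies.
T(n) = Theta(n^4 log n).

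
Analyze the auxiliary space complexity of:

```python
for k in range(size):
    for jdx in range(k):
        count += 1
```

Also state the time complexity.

Space complexity: O(1).
Only a constant amount of auxiliary storage is used; nothing grows with n.
Time complexity: O(n^2).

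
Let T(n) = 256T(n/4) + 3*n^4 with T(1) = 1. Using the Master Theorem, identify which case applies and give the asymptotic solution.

a=256, b=4, f(n)=3*n^4.
log_4(256) = 4, so n^(log_b(a)) = n^4.
f(n) = Theta(n^4), so Case 2 applies.
T(n) = Theta(n^4 log n).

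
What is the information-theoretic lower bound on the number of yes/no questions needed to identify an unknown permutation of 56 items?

There are 56! = 710998587804863451854045647463724949736497978881168458687447040000000000000 permutations. Each yes/no question gives at most 1 bit, so at least ceil(log_2(710998587804863451854045647463724949736497978881168458687447040000000000000)) = 249 questions are needed.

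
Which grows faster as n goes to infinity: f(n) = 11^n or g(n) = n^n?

g(n) = n^n grows faster: n^n / 11^n = (n/11)^n -> infinity once n > 11.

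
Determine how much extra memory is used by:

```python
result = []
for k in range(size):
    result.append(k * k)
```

Space complexity: O(n).
Auxiliary storage grows linearly with the input size n in the worst case.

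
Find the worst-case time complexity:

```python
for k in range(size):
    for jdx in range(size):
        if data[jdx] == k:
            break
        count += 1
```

Time complexity: O(n^2).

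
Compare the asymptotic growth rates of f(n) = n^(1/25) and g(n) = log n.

f(n) = n^(1/25) grows faster: any positive power of n dominates log n.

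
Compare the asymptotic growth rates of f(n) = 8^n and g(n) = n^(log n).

f(n) = 8^n grows faster: take logs: log(n^(log n)) = (log n)^2, log(8^n) = n log 8; n dominates (log n)^2.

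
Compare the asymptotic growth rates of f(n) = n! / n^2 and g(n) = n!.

g(n) = n! grows faster: the ratio n!/(n!/n^2) = n^2 -> infinity.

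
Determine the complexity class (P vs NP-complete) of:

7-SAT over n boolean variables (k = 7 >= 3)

This problem is NP-complete: 3-SAT is NP-complete (Cook-Levin); k-SAT for k>=3 reduces from 3-SAT.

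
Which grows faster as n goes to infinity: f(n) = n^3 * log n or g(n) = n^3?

f(n) = n^3 * log n grows faster: extra log n factor -> infinity.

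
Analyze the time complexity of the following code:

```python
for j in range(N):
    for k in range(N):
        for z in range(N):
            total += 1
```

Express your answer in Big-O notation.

Time complexity: O(n^3).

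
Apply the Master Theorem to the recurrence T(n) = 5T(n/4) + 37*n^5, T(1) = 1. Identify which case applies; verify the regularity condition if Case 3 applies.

a=5, b=4, f(n)=37*n^5.
log_4(5) = 1.161 < 5.
f(n) = Omega(n^(1.161+epsilon)) for some epsilon > 0, so Case 3 is the candidate.
Regularity: a*f(n/b) = 5*37*(n/4)^5 = (5/1024)*37*n^5 <= c*f(n) with c = 5/1024 < 1. Satisfied.
Case 3: T(n) = Theta(n^5).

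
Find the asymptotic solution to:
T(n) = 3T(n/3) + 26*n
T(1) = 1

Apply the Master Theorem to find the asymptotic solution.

a=3, b=3, f(n)=26*n. log_3(3) = 1. Case 2: T(n) = O(n log n).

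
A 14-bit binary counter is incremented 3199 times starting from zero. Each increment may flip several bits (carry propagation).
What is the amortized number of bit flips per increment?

Bit i flips on every 2^i-th increment, so over 3199 increments bit i flips floor(3199/2^i) times. Summing over i: total flips < 2 * 3199. Amortized: < 2 = O(1) per increment.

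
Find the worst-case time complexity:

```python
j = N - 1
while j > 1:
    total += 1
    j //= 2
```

Time complexity: O(log n).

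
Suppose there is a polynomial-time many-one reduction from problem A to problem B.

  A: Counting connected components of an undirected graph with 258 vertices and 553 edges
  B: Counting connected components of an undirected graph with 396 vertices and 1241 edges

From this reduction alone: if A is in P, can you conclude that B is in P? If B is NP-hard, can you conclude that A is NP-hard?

A poly-time reduction A <=_p B transfers tractability DOWN (B easy => A easy) and hardness UP (A hard => B hard), not the reverse.
From A in P, the reduction alone does NOT give B in P: any problem in P trivially reduces to SAT, yet SAT is not known to be in P.
From B NP-hard, the reduction alone does NOT give A NP-hard: again, easy problems reduce to hard ones.
(Here in fact A is P and B is P.)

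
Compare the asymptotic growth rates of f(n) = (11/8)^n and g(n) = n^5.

f(n) = (11/8)^n grows faster: (11/8)^n is exponential with base 11/8 > 1, dominating every polynomial.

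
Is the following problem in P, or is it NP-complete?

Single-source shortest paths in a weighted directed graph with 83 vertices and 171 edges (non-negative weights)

This problem is in P: Dijkstra's algorithm runs in O((V+E) log V).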